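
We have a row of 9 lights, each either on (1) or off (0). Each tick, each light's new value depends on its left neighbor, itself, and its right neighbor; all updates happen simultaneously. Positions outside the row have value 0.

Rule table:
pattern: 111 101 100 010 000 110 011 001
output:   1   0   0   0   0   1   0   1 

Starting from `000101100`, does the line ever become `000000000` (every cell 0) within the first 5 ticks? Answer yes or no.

no

001000100
010001000
100010000
000100000
001000000
tick 5 is 001000000, still not uniform 0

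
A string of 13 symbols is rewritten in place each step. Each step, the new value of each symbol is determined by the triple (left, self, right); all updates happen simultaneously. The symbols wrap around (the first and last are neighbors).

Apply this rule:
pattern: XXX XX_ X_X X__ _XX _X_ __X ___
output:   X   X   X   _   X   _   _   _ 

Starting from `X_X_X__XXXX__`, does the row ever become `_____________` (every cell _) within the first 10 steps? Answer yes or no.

no

step 1: _X_X___XXXX__
step 2: __X____XXXX__
step 3: _______XXXX__
step 4: _______XXXX__  (fixed point — unchanged through step 10)
step 10 is _______XXXX__, still not uniform _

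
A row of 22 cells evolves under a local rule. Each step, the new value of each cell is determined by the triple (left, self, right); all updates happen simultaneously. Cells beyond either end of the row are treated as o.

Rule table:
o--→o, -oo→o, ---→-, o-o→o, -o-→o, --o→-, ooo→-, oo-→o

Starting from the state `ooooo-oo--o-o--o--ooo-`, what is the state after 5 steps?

----ooooo-oooo-oo-o-oo
o---o---ooo--oooooooo-
oo--oo--o-oo-o------oo
-oo-ooo-ooooooo-----o-
ooooo-ooo-----oo----oo

ooooo-ooo-----oo----oo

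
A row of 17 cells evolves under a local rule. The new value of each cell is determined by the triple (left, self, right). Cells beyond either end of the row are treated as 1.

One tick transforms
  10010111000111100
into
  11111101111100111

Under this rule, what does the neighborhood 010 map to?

1

At position 3 the neighborhood is 010; the next row has 1 there.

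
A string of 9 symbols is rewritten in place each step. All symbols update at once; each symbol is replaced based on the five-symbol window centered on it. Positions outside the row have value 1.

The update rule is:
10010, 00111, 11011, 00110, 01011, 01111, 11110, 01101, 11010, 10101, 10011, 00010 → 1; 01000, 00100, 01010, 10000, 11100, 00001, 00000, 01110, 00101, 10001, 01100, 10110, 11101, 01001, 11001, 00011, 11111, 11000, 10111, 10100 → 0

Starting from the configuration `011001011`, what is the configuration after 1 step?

100010101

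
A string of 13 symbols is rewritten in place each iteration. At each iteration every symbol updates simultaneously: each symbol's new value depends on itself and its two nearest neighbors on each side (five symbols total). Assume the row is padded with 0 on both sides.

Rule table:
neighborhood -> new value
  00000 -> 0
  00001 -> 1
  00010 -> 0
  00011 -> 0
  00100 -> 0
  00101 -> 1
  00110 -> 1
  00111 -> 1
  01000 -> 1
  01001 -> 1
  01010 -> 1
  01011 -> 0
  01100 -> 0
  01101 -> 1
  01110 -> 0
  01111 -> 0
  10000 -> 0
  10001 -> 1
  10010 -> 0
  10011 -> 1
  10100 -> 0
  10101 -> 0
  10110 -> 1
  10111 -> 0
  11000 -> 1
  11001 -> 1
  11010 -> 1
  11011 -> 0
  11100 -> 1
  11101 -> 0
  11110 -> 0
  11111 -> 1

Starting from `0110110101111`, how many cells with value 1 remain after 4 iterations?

7

0110111000001
0110001100100
0101101010010
0101110101001
count of 1: 7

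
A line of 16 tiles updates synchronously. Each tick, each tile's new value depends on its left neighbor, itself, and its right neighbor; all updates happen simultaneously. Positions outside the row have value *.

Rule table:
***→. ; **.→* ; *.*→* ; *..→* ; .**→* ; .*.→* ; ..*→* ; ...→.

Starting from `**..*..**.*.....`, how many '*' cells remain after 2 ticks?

tick 1: .***********...*
tick 2: **.........**.**
count of *: 6

6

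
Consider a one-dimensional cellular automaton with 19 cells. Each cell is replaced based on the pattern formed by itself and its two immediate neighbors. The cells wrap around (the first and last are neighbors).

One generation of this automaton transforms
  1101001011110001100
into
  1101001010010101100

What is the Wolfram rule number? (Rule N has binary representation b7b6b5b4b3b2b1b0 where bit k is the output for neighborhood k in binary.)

position 9: 111 → 0  (bit 7 = 0)
position 1: 110 → 1  (bit 6 = 1)
position 2: 101 → 0  (bit 5 = 0)
position 4: 100 → 0  (bit 4 = 0)
position 0: 011 → 1  (bit 3 = 1)
position 3: 010 → 1  (bit 2 = 1)
position 5: 001 → 0  (bit 1 = 0)
position 13: 000 → 1  (bit 0 = 1)
bits b7..b0 = 01001101 = 77

77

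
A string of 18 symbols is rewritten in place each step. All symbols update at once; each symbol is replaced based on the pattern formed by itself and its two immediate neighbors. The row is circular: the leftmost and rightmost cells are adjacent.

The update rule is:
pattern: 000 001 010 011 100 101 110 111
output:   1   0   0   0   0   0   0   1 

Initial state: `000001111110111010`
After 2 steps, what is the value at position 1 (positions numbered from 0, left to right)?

1

step 1: 111100111100010000
step 2: 011000011001000110
position 1 holds 1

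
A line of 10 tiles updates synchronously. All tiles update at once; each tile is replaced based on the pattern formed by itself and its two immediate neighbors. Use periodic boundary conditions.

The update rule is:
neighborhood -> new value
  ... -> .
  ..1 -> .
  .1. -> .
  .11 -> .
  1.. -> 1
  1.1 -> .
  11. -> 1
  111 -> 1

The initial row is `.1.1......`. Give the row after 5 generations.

........1.

....1.....
.....1....
......1...
.......1..
........1.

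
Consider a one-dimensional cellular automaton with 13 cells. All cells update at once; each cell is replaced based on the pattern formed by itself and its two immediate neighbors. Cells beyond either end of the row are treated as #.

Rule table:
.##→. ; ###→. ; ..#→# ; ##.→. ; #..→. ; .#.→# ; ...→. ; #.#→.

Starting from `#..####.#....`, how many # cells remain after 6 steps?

..#.....#...#
.##....##..#.
......#...##.
.....##..#...
....#...##..#
...##..#...#.
count of #: 4

4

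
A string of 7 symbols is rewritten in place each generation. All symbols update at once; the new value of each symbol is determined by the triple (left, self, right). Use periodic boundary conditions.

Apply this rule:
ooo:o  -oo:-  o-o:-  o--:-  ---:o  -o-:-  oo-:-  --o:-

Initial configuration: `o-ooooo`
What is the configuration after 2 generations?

-o--oo-

---oooo
-o--oo-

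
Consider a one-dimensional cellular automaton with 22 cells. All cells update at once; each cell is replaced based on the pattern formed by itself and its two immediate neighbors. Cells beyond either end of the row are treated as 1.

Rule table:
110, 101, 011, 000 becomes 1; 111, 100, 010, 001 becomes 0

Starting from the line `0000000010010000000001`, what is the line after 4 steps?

0111111000000111111101
1100001011110100000111
0101100110011001110100
1011100110011001011000

1011100110011001011000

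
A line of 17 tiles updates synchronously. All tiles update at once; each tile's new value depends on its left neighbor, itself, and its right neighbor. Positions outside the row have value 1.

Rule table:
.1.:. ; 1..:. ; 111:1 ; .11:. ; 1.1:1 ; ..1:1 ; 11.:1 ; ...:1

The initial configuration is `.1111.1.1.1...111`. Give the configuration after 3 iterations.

1.1111.1.1..11.11
11.1111.1..1.11.1
111.1111..1.1.11.

111.1111..1.1.11.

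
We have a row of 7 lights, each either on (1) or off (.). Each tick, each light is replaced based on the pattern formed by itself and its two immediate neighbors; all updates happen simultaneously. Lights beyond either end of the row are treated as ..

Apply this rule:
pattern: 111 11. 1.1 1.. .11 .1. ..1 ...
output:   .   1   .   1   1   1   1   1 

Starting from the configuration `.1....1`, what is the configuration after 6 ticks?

1.....1

1111111
1.....1
1111111  (repeats tick 1; period 2)
tick 6: 1.....1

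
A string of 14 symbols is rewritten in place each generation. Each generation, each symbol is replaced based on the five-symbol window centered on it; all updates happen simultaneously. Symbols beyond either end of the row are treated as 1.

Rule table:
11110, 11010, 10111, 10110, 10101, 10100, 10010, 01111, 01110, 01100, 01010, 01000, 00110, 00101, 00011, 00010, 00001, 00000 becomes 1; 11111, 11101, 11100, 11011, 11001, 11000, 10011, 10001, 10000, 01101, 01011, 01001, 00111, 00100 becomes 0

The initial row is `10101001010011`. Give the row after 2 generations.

01110011100010

generation 1: 01111011110001
generation 2: 01110011100010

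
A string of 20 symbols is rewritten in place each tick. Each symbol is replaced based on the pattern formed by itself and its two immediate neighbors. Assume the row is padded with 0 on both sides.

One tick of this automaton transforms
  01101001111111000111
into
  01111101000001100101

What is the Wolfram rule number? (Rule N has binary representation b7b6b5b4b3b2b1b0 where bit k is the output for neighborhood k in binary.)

124

position 8: 111 → 0  (bit 7 = 0)
position 2: 110 → 1  (bit 6 = 1)
position 3: 101 → 1  (bit 5 = 1)
position 5: 100 → 1  (bit 4 = 1)
position 1: 011 → 1  (bit 3 = 1)
position 4: 010 → 1  (bit 2 = 1)
position 0: 001 → 0  (bit 1 = 0)
position 15: 000 → 0  (bit 0 = 0)
bits b7..b0 = 01111100 = 124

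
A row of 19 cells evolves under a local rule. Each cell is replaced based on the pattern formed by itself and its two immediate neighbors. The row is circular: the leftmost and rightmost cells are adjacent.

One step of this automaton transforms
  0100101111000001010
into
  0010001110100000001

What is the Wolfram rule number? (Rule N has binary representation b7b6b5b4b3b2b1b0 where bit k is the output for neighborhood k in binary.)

152

position 7: 111 → 1  (bit 7 = 1)
position 9: 110 → 0  (bit 6 = 0)
position 5: 101 → 0  (bit 5 = 0)
position 2: 100 → 1  (bit 4 = 1)
position 6: 011 → 1  (bit 3 = 1)
position 1: 010 → 0  (bit 2 = 0)
position 0: 001 → 0  (bit 1 = 0)
position 11: 000 → 0  (bit 0 = 0)
bits b7..b0 = 10011000 = 152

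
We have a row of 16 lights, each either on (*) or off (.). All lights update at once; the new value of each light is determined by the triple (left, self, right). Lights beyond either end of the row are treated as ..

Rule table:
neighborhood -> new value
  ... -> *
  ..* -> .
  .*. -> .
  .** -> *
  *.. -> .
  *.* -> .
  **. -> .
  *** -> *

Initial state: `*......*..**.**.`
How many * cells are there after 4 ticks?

..****....*..*..
*.***..**......*
..**...*..****..
*.*..*....***..*
count of *: 7

7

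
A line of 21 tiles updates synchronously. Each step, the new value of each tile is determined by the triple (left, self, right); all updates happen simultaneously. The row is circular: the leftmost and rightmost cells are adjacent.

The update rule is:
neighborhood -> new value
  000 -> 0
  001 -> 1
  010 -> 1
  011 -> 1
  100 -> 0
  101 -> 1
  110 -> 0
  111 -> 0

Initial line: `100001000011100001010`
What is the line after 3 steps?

001100011000001100000

step 1: 100011000110000011111
step 2: 000110001100000110000
step 3: 001100011000001100000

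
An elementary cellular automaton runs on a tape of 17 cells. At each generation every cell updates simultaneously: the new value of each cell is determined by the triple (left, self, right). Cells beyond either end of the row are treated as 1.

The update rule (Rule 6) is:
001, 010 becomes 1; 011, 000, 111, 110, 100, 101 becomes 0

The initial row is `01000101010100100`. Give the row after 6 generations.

01010101000101000

01001101010101101
01010001010100000
01010011010100001
01010100010100010
01010100110100110
01010101000101000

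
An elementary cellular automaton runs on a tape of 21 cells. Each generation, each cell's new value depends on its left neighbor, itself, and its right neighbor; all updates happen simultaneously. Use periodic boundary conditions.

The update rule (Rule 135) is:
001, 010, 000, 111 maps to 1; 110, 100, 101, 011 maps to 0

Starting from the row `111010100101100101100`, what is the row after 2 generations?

010010101100001100001
010110100001110001111

010110100001110001111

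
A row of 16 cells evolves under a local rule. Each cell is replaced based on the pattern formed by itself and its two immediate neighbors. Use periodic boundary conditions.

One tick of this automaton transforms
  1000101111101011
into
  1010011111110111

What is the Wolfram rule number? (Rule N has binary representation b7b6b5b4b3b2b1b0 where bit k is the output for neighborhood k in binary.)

position 7: 111 → 1  (bit 7 = 1)
position 0: 110 → 1  (bit 6 = 1)
position 5: 101 → 1  (bit 5 = 1)
position 1: 100 → 0  (bit 4 = 0)
position 6: 011 → 1  (bit 3 = 1)
position 4: 010 → 0  (bit 2 = 0)
position 3: 001 → 0  (bit 1 = 0)
position 2: 000 → 1  (bit 0 = 1)
bits b7..b0 = 11101001 = 233

233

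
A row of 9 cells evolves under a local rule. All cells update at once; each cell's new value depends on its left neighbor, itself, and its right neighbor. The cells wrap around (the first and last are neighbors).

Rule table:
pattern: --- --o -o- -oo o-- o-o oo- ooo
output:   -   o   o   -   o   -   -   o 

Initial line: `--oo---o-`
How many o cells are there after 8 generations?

-o--o-ooo
-oooo--o-
o-oo-oooo
------ooo
o----o-o-
oo--oo-o-
--oo---o-  (repeats generation 0; period 7)
generation 8: -o--o-ooo
count of o: 5

5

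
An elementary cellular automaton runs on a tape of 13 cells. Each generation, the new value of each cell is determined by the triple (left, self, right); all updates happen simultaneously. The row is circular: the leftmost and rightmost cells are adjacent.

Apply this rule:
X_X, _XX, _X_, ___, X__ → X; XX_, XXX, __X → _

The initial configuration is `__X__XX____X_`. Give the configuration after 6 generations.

XXX_X_XX_XXXX

X_XX_X_XXX_XX
_XX_XXXX__XX_
_X_XX___X_X_X
XXXX_XX_XXXXX
____XX_XX____
XXX_X_XX_XXXX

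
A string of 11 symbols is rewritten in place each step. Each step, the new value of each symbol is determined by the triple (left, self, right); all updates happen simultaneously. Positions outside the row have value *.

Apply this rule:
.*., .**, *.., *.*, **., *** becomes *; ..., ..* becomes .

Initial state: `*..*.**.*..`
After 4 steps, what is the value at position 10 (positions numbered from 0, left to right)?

**.*******.
***********
***********  (fixed point — unchanged through step 4)
position 10 holds *

*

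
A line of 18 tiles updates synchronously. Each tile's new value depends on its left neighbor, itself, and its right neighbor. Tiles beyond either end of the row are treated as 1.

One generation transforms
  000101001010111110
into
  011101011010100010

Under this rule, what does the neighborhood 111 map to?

At position 13 the neighborhood is 111; the next row has 0 there.

0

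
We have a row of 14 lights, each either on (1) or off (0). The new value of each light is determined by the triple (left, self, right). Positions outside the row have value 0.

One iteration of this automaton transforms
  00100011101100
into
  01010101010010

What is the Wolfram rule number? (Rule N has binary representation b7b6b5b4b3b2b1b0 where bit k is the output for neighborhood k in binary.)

178

position 7: 111 → 1  (bit 7 = 1)
position 8: 110 → 0  (bit 6 = 0)
position 9: 101 → 1  (bit 5 = 1)
position 3: 100 → 1  (bit 4 = 1)
position 6: 011 → 0  (bit 3 = 0)
position 2: 010 → 0  (bit 2 = 0)
position 1: 001 → 1  (bit 1 = 1)
position 0: 000 → 0  (bit 0 = 0)
bits b7..b0 = 10110010 = 178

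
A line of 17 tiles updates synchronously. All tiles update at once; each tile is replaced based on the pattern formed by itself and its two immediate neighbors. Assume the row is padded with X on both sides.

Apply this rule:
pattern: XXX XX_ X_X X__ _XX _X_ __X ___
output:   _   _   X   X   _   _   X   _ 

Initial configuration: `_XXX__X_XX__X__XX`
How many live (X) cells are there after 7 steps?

9

X___XX_X__XX_XX__
_X_X__X_XX__X__XX
X_X_XX_X__XX_XX__
_X_X__X_XX__X__XX  (repeats step 2; period 2)
step 7: X_X_XX_X__XX_XX__
count of X: 9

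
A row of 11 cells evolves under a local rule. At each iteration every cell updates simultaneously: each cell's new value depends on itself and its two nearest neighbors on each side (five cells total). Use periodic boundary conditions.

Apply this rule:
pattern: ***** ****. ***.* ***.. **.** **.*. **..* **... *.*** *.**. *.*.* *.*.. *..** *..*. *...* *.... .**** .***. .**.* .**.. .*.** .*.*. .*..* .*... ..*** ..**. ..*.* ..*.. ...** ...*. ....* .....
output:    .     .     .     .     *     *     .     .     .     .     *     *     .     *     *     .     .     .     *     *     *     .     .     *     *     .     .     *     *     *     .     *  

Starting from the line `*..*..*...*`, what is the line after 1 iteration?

*.**.*****.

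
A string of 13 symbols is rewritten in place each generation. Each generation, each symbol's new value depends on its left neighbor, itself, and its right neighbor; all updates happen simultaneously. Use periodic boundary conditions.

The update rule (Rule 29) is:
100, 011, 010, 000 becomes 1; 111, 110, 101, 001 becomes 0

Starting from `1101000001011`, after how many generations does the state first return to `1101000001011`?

0001111101010
1101000001011

2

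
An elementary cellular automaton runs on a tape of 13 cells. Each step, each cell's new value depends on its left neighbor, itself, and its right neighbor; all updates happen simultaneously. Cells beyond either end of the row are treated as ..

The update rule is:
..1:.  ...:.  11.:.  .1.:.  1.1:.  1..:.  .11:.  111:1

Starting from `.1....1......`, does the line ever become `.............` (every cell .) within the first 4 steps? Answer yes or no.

step 1: .............
all cells are . at step 1

yes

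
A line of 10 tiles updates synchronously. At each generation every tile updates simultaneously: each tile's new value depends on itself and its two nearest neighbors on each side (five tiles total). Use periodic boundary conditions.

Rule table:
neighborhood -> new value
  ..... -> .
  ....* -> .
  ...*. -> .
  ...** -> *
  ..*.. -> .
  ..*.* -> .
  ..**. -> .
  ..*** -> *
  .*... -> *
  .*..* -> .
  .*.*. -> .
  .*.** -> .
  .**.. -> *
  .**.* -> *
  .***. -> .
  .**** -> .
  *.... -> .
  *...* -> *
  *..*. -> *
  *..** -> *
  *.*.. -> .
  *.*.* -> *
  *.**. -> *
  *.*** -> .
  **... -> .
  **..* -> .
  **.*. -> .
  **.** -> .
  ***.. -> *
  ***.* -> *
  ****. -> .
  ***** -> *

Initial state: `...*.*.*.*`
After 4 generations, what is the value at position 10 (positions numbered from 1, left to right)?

.

**...*.*..
.*.*.....*
.*..*.....
...*.*....
position 10 holds .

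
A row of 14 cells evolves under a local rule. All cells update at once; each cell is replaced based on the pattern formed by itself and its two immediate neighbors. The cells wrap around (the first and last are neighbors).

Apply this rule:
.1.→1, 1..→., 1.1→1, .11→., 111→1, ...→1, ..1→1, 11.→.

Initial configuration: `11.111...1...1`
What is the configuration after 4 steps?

.11.1.1111.111

1.1.1..111.11.
11111.1.1.1..1
1111.111111.1.
.11.1.1111.111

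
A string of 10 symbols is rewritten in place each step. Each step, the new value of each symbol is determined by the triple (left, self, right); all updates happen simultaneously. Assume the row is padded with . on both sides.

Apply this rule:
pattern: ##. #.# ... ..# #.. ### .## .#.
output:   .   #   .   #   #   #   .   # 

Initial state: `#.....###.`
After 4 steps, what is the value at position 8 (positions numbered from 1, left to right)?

#

##...#.#.#
..#.######
.###.####.
#.#.#.##.#
position 8 holds #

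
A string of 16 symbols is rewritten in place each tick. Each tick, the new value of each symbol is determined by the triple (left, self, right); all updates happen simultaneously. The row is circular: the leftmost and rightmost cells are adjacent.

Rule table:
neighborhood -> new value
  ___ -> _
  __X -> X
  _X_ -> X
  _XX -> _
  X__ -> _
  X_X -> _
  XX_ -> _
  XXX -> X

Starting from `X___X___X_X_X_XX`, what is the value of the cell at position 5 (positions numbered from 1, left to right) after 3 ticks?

_

___XX__XX_X_X__X
__X___X___X_X_XX
_XX__XX__XX_X___
position 5 holds _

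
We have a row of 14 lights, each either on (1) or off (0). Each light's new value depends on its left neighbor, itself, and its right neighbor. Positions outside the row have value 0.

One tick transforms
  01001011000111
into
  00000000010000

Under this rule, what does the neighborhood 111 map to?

At position 12 the neighborhood is 111; the next row has 0 there.

0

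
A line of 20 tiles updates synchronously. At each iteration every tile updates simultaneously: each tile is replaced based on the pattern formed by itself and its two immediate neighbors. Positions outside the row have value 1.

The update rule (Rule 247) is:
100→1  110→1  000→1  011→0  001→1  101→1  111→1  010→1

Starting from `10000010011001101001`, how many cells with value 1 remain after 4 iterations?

11111111101110111110
11111111110111011111
11111111111011101111
11111111111101110111
count of 1: 18

18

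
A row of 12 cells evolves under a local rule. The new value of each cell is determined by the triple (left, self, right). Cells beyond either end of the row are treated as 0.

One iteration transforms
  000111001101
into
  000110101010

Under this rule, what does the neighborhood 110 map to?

0

At position 5 the neighborhood is 110; the next row has 0 there.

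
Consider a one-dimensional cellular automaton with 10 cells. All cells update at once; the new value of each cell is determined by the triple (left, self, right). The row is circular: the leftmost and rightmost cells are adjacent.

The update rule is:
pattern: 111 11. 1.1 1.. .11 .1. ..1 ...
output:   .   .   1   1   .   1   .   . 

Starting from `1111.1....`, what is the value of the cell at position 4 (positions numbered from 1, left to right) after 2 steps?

....111...
.......1..
position 4 holds .

.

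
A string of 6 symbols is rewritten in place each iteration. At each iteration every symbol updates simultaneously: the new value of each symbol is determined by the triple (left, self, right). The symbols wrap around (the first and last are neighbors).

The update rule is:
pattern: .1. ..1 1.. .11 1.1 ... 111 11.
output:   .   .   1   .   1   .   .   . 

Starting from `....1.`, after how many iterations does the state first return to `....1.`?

6

.....1
1.....
.1....
..1...
...1..
....1.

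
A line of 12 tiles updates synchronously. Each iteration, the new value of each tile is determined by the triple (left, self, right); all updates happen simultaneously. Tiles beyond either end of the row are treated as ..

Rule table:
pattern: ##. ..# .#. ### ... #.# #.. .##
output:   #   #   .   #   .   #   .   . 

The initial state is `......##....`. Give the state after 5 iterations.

.....#.#....
....#.#.....
...#.#......
..#.#.......
.#.#........

.#.#........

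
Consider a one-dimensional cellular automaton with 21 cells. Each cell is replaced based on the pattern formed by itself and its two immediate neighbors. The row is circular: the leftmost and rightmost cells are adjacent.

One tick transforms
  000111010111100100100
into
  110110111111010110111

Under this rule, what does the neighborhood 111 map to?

1

At position 4 the neighborhood is 111; the next row has 1 there.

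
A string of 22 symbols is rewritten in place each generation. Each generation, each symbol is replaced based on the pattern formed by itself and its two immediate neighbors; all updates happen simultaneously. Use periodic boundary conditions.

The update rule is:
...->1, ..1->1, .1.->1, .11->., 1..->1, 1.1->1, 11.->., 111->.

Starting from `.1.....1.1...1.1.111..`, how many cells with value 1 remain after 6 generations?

3

generation 1: 11111111111111111...11
generation 2: .................111..
generation 3: 11111111111111111...11  (repeats generation 1; period 2)
generation 6: .................111..
count of 1: 3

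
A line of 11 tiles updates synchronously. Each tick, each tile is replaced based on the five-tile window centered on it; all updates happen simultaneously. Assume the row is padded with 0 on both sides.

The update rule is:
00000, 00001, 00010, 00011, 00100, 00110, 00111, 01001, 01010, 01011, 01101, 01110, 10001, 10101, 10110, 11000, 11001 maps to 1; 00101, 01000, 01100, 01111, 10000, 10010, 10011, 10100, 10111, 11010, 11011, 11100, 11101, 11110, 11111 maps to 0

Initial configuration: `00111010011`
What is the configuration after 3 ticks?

11110001010
10001110100
10111100000

10111100000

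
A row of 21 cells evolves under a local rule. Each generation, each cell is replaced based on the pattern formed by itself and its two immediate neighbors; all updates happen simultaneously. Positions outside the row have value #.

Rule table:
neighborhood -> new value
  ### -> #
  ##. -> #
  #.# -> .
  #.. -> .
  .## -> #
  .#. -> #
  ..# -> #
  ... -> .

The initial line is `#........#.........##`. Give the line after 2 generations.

#.......##........###
#......###.......####

#......###.......####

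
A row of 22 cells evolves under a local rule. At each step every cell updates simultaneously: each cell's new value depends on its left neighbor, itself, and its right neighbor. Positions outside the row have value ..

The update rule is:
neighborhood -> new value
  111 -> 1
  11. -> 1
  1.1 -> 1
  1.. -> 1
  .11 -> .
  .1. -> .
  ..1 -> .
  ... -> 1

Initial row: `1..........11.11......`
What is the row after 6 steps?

1..1..111111111..11.11

.111111111..11.1111111
..111111111..11.111111
1..111111111..11.11111
.1..111111111..11.1111
..1..111111111..11.111
1..1..111111111..11.11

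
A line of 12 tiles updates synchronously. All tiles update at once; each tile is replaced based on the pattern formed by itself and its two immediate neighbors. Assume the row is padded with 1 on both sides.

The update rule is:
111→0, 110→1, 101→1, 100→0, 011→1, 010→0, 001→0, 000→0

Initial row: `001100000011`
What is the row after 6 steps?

001100000010
001100000001
001100000001  (fixed point — unchanged through step 6)

001100000001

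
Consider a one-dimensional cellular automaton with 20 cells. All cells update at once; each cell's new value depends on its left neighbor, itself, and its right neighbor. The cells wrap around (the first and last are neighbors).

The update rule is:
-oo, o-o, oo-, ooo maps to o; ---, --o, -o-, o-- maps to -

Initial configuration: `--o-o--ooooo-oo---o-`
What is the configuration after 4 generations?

---o---oooooooo-----
-------oooooooo-----
-------oooooooo-----  (fixed point — unchanged through generation 4)

-------oooooooo-----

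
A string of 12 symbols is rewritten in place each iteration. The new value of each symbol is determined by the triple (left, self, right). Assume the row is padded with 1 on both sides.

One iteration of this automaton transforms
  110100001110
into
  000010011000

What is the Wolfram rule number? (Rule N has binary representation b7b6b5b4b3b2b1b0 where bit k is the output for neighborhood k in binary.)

26

position 0: 111 → 0  (bit 7 = 0)
position 1: 110 → 0  (bit 6 = 0)
position 2: 101 → 0  (bit 5 = 0)
position 4: 100 → 1  (bit 4 = 1)
position 8: 011 → 1  (bit 3 = 1)
position 3: 010 → 0  (bit 2 = 0)
position 7: 001 → 1  (bit 1 = 1)
position 5: 000 → 0  (bit 0 = 0)
bits b7..b0 = 00011010 = 26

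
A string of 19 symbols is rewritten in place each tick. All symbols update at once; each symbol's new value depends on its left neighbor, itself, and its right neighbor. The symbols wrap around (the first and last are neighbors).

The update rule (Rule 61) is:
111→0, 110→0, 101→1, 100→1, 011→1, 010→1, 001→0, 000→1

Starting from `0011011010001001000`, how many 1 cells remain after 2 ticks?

1010110111101101111
0111101100011011000
count of 1: 10

10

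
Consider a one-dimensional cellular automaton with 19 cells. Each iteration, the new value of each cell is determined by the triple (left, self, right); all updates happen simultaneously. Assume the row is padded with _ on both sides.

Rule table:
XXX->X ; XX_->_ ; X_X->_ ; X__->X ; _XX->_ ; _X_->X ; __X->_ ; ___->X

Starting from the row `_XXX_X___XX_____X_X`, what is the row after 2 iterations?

iteration 1: __X__XXX___XXXX_X_X
iteration 2: X_XX__X_XX__XX__X_X

X_XX__X_XX__XX__X_X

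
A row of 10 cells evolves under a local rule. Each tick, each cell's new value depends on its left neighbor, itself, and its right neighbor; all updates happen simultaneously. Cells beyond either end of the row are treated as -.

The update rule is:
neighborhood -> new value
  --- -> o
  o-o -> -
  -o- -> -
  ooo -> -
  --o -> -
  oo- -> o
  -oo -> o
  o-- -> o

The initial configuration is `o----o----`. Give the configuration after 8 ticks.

o--o-oo-oo

-ooo--oooo
-o-oo-o--o
---oo--o--
oo-ooo--oo
oo-o-oo-oo
oo---oo-oo
oooo-oo-oo
o--o-oo-oo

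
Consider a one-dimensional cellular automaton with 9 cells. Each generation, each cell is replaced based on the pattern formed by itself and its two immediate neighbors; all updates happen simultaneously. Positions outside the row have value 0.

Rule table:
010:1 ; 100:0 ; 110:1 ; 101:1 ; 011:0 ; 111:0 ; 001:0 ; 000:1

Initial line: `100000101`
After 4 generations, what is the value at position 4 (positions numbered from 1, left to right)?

1

101110111
110011001
010001001
010101001
position 4 holds 1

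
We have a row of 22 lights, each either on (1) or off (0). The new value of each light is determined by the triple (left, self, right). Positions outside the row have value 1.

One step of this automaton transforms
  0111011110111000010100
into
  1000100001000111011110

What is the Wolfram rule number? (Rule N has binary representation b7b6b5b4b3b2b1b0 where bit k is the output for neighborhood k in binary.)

position 2: 111 → 0  (bit 7 = 0)
position 3: 110 → 0  (bit 6 = 0)
position 0: 101 → 1  (bit 5 = 1)
position 13: 100 → 1  (bit 4 = 1)
position 1: 011 → 0  (bit 3 = 0)
position 17: 010 → 1  (bit 2 = 1)
position 16: 001 → 0  (bit 1 = 0)
position 14: 000 → 1  (bit 0 = 1)
bits b7..b0 = 00110101 = 53

53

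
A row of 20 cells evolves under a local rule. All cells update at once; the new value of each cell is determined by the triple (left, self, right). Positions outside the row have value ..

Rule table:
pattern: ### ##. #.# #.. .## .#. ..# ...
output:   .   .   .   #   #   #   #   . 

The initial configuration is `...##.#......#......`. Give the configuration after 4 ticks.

tick 1: ..##..##....###.....
tick 2: .##.###.#..##..#....
tick 3: ##..#...####.####...
tick 4: #.####.##....#...#..

#.####.##....#...#..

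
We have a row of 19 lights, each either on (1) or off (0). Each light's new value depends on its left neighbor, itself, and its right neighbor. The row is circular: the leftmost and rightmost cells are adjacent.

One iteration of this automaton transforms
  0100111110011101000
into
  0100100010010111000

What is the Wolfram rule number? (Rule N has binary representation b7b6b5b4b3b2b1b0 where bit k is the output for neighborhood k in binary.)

108

position 5: 111 → 0  (bit 7 = 0)
position 8: 110 → 1  (bit 6 = 1)
position 14: 101 → 1  (bit 5 = 1)
position 2: 100 → 0  (bit 4 = 0)
position 4: 011 → 1  (bit 3 = 1)
position 1: 010 → 1  (bit 2 = 1)
position 0: 001 → 0  (bit 1 = 0)
position 17: 000 → 0  (bit 0 = 0)
bits b7..b0 = 01101100 = 108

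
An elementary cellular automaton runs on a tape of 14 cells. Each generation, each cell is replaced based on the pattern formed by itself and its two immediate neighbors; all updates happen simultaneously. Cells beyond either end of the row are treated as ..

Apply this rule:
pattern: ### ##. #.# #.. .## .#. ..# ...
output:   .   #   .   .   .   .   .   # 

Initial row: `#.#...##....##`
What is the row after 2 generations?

....#..#.##..#
###.......#...

###.......#...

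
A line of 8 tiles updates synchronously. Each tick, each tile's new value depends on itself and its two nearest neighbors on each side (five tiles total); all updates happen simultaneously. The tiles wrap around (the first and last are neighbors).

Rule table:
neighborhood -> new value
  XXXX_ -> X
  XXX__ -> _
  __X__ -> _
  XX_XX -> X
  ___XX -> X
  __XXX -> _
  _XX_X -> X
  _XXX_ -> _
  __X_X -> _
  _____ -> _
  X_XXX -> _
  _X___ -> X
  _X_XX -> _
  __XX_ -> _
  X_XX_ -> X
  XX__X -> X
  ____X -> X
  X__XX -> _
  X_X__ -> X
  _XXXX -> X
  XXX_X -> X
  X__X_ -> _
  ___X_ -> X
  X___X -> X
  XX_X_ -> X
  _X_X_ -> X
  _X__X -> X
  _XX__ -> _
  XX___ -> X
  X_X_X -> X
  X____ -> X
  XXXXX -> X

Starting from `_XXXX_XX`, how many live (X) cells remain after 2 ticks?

7

X_XXXXXX
XX_XXXXX
count of X: 7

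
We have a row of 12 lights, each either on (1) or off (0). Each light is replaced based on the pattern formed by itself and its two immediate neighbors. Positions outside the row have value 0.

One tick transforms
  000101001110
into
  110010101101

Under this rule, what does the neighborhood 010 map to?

At position 3 the neighborhood is 010; the next row has 0 there.

0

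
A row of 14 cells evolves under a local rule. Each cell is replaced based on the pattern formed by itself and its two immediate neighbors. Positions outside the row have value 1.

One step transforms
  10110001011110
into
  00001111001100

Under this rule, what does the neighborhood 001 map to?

1

At position 6 the neighborhood is 001; the next row has 1 there.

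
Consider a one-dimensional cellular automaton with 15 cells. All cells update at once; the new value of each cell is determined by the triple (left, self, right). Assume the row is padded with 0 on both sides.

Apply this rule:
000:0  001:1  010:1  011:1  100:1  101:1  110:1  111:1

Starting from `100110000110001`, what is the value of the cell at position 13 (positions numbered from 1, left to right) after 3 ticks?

1

111111001111011
111111111111111
111111111111111
position 13 holds 1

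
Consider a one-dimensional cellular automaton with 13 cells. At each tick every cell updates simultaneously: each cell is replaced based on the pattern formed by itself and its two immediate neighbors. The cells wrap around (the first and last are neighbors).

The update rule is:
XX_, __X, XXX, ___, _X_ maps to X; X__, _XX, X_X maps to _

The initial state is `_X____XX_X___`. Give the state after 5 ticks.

XX_XXX_X_X_XX
XX__XX_X_X__X
XX_X_X_X_X_X_
_X_X_X_X_X_X_
XX_X_X_X_X_X_

XX_X_X_X_X_X_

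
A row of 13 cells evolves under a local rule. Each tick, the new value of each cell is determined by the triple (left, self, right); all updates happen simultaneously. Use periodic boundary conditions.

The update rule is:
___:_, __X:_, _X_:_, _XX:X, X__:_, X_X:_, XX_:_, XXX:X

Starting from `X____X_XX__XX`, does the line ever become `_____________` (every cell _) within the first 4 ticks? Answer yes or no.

yes

tick 1: _______X___XX
tick 2: ___________X_
tick 3: _____________
all cells are _ at tick 3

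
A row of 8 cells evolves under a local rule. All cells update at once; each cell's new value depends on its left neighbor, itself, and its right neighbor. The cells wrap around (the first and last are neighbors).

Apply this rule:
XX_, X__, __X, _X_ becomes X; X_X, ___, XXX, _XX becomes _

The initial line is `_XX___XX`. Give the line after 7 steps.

_X______

__XX_X_X
XX_X_X_X
_X_X_X__
XX_X_XX_
_X_X__X_
XX_XXXXX
_X______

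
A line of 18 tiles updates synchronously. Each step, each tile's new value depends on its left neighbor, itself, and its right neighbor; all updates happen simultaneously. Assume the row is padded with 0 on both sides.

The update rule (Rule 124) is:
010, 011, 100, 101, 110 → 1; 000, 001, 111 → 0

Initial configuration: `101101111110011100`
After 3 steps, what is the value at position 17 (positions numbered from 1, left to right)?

0

step 1: 111111000011010110
step 2: 100001100011111111
step 3: 110001110010000001
position 17 holds 0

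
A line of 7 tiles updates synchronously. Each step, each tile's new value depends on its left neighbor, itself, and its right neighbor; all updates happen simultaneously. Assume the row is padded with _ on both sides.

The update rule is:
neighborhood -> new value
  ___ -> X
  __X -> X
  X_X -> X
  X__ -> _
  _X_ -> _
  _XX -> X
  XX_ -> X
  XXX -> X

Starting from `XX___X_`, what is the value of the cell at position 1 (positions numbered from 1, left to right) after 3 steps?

step 1: XX_XX__
step 2: XXXXX_X
step 3: XXXXXX_
position 1 holds X

X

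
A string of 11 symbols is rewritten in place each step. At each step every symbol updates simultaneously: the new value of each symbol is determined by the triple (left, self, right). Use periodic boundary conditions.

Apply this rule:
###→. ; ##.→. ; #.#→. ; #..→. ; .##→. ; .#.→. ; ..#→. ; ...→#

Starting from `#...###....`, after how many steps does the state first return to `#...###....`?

..#.....##.
#...###....

2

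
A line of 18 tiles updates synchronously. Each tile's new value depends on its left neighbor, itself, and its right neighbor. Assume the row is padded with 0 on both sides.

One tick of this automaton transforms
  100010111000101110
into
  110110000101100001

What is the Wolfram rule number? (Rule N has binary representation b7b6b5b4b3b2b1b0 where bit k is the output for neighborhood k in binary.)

position 7: 111 → 0  (bit 7 = 0)
position 8: 110 → 0  (bit 6 = 0)
position 5: 101 → 0  (bit 5 = 0)
position 1: 100 → 1  (bit 4 = 1)
position 6: 011 → 0  (bit 3 = 0)
position 0: 010 → 1  (bit 2 = 1)
position 3: 001 → 1  (bit 1 = 1)
position 2: 000 → 0  (bit 0 = 0)
bits b7..b0 = 00010110 = 22

22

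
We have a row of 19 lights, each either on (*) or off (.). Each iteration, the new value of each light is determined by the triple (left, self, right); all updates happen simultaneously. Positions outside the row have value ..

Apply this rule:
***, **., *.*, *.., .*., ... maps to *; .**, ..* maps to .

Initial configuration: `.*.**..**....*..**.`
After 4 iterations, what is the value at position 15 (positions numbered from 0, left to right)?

.**.**..****.**..**
..**.**..****.**..*
*..**.**..****.**.*
**..**.**..****.***
position 15 holds .

.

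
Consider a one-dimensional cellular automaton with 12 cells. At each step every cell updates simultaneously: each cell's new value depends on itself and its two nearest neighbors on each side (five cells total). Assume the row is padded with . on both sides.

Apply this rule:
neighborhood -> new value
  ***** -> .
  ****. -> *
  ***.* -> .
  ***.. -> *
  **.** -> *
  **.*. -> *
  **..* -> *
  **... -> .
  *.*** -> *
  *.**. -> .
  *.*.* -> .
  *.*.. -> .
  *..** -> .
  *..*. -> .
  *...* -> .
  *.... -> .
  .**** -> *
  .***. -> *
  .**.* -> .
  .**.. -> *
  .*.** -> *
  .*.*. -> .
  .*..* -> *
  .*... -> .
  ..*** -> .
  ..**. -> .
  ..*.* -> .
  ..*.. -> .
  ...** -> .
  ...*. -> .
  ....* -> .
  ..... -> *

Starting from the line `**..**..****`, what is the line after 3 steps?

...**..**..*

step 1: .**..**..***
step 2: ..**..**..**
step 3: ...**..**..*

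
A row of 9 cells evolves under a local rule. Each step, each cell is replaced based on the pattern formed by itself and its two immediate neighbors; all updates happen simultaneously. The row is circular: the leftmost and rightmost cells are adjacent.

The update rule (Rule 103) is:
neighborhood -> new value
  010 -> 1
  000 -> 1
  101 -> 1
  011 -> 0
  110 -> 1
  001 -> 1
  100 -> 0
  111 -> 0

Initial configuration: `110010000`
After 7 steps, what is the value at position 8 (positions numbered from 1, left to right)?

1

step 1: 010110111
step 2: 111011001
step 3: 001101010
step 4: 110111110
step 5: 011000011
step 6: 101011101
step 7: 111100110
position 8 holds 1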